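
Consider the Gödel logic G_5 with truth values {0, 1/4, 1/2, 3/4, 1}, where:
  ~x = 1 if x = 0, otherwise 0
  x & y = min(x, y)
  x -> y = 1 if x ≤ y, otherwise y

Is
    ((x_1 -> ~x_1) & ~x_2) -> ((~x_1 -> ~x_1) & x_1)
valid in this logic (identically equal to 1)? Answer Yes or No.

Counterexample: take x_1 = 0, x_2 = 0.
~x_1 = ~0 = 1
x_1 -> ~x_1 = 0 -> 1 = 1
~x_2 = ~0 = 1
(x_1 -> ~x_1) & ~x_2 = 1 & 1 = 1
~x_1 = ~0 = 1
~x_1 = ~0 = 1
~x_1 -> ~x_1 = 1 -> 1 = 1
(~x_1 -> ~x_1) & x_1 = 1 & 0 = 0
((x_1 -> ~x_1) & ~x_2) -> ((~x_1 -> ~x_1) & x_1) = 1 -> 0 = 0
This gives 0 ≠ 1.

No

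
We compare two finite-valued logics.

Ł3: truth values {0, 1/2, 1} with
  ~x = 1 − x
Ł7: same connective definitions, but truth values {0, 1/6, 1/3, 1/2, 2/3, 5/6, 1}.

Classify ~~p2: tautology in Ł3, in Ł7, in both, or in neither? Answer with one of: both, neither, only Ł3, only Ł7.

In Ł3: at p2 = 0 the value is 0 — not a tautology.
In Ł7: at p2 = 0 the value is 0 — not a tautology.

neither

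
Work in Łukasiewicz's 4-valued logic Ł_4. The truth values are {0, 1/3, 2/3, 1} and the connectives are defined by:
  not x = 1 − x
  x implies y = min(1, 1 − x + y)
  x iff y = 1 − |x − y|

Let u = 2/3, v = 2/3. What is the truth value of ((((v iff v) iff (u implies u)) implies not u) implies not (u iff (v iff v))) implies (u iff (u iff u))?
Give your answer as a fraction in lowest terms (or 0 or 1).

2/3

v iff v = 2/3 iff 2/3 = 1
u implies u = 2/3 implies 2/3 = 1
(v iff v) iff (u implies u) = 1 iff 1 = 1
not u = not 2/3 = 1/3
((v iff v) iff (u implies u)) implies not u = 1 implies 1/3 = 1/3
v iff v = 2/3 iff 2/3 = 1
u iff (v iff v) = 2/3 iff 1 = 2/3
not (u iff (v iff v)) = not 2/3 = 1/3
(((v iff v) iff (u implies u)) implies not u) implies not (u iff (v iff v)) = 1/3 implies 1/3 = 1
u iff u = 2/3 iff 2/3 = 1
u iff (u iff u) = 2/3 iff 1 = 2/3
((((v iff v) iff (u implies u)) implies not u) implies not (u iff (v iff v))) implies (u iff (u iff u)) = 1 implies 2/3 = 2/3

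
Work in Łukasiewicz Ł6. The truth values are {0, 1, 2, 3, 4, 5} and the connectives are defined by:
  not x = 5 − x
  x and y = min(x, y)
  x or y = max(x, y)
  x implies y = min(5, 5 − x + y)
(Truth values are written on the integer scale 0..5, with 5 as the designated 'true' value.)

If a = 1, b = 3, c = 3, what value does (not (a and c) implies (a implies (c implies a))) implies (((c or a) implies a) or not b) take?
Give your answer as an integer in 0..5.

a and c = 1 and 3 = 1
not (a and c) = not 1 = 4
c implies a = 3 implies 1 = 3
a implies (c implies a) = 1 implies 3 = 5
not (a and c) implies (a implies (c implies a)) = 4 implies 5 = 5
c or a = 3 or 1 = 3
(c or a) implies a = 3 implies 1 = 3
not b = not 3 = 2
((c or a) implies a) or not b = 3 or 2 = 3
(not (a and c) implies (a implies (c implies a))) implies (((c or a) implies a) or not b) = 5 implies 3 = 3

3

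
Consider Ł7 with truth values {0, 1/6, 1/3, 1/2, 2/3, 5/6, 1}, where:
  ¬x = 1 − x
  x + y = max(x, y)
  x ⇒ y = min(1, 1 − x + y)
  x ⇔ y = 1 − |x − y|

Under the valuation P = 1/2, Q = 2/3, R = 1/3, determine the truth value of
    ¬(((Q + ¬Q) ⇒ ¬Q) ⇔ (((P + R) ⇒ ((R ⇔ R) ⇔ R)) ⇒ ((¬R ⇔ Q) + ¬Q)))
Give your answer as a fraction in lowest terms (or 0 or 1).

1/3

¬Q = ¬2/3 = 1/3
Q + ¬Q = 2/3 + 1/3 = 2/3
¬Q = ¬2/3 = 1/3
(Q + ¬Q) ⇒ ¬Q = 2/3 ⇒ 1/3 = 2/3
P + R = 1/2 + 1/3 = 1/2
R ⇔ R = 1/3 ⇔ 1/3 = 1
(R ⇔ R) ⇔ R = 1 ⇔ 1/3 = 1/3
(P + R) ⇒ ((R ⇔ R) ⇔ R) = 1/2 ⇒ 1/3 = 5/6
¬R = ¬1/3 = 2/3
¬R ⇔ Q = 2/3 ⇔ 2/3 = 1
¬Q = ¬2/3 = 1/3
(¬R ⇔ Q) + ¬Q = 1 + 1/3 = 1
((P + R) ⇒ ((R ⇔ R) ⇔ R)) ⇒ ((¬R ⇔ Q) + ¬Q) = 5/6 ⇒ 1 = 1
((Q + ¬Q) ⇒ ¬Q) ⇔ (((P + R) ⇒ ((R ⇔ R) ⇔ R)) ⇒ ((¬R ⇔ Q) + ¬Q)) = 2/3 ⇔ 1 = 2/3
¬(((Q + ¬Q) ⇒ ¬Q) ⇔ (((P + R) ⇒ ((R ⇔ R) ⇔ R)) ⇒ ((¬R ⇔ Q) + ¬Q))) = ¬2/3 = 1/3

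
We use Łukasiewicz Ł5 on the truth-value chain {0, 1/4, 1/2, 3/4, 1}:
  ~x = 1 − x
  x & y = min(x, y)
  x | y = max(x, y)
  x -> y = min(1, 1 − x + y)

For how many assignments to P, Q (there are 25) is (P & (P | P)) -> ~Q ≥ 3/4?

19

value 1: 15 assignments (counts)
value 3/4: 4 assignments (counts)
value 1/2: 3 assignments
value 1/4: 2 assignments
value 0: 1 assignment
So 19 of the 25 assignments meet the threshold.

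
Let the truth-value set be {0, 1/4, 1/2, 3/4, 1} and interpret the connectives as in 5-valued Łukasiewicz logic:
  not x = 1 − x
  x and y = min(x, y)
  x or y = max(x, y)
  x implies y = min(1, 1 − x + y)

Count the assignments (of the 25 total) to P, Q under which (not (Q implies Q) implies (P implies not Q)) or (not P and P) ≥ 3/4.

25

value 1: 25 assignments (counts)
So 25 of the 25 assignments meet the threshold.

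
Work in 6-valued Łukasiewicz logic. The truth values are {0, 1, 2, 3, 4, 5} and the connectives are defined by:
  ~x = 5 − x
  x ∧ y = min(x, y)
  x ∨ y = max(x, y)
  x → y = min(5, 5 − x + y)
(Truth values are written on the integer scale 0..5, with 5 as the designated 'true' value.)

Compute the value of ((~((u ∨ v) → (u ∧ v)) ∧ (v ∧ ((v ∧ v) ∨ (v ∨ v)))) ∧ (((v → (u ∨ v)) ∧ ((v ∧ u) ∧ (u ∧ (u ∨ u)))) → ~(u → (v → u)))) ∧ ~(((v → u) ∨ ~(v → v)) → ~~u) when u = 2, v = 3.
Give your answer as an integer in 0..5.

u ∨ v = 2 ∨ 3 = 3
u ∧ v = 2 ∧ 3 = 2
(u ∨ v) → (u ∧ v) = 3 → 2 = 4
~((u ∨ v) → (u ∧ v)) = ~4 = 1
v ∧ v = 3 ∧ 3 = 3
v ∨ v = 3 ∨ 3 = 3
(v ∧ v) ∨ (v ∨ v) = 3 ∨ 3 = 3
v ∧ ((v ∧ v) ∨ (v ∨ v)) = 3 ∧ 3 = 3
~((u ∨ v) → (u ∧ v)) ∧ (v ∧ ((v ∧ v) ∨ (v ∨ v))) = 1 ∧ 3 = 1
u ∨ v = 2 ∨ 3 = 3
v → (u ∨ v) = 3 → 3 = 5
v ∧ u = 3 ∧ 2 = 2
u ∨ u = 2 ∨ 2 = 2
u ∧ (u ∨ u) = 2 ∧ 2 = 2
(v ∧ u) ∧ (u ∧ (u ∨ u)) = 2 ∧ 2 = 2
(v → (u ∨ v)) ∧ ((v ∧ u) ∧ (u ∧ (u ∨ u))) = 5 ∧ 2 = 2
v → u = 3 → 2 = 4
u → (v → u) = 2 → 4 = 5
~(u → (v → u)) = ~5 = 0
((v → (u ∨ v)) ∧ ((v ∧ u) ∧ (u ∧ (u ∨ u)))) → ~(u → (v → u)) = 2 → 0 = 3
(~((u ∨ v) → (u ∧ v)) ∧ (v ∧ ((v ∧ v) ∨ (v ∨ v)))) ∧ (((v → (u ∨ v)) ∧ ((v ∧ u) ∧ (u ∧ (u ∨ u)))) → ~(u → (v → u))) = 1 ∧ 3 = 1
v → u = 3 → 2 = 4
v → v = 3 → 3 = 5
~(v → v) = ~5 = 0
(v → u) ∨ ~(v → v) = 4 ∨ 0 = 4
~u = ~2 = 3
~~u = ~3 = 2
((v → u) ∨ ~(v → v)) → ~~u = 4 → 2 = 3
~(((v → u) ∨ ~(v → v)) → ~~u) = ~3 = 2
((~((u ∨ v) → (u ∧ v)) ∧ (v ∧ ((v ∧ v) ∨ (v ∨ v)))) ∧ (((v → (u ∨ v)) ∧ ((v ∧ u) ∧ (u ∧ (u ∨ u)))) → ~(u → (v → u)))) ∧ ~(((v → u) ∨ ~(v → v)) → ~~u) = 1 ∧ 2 = 1

1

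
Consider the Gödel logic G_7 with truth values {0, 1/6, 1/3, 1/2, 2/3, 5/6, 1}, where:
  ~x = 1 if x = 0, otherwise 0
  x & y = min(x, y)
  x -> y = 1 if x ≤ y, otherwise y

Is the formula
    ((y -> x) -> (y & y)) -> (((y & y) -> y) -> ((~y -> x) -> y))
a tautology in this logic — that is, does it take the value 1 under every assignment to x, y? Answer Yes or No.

No

Counterexample: take x = 0, y = 1/6.
y -> x = 1/6 -> 0 = 0
y & y = 1/6 & 1/6 = 1/6
(y -> x) -> (y & y) = 0 -> 1/6 = 1
y & y = 1/6 & 1/6 = 1/6
(y & y) -> y = 1/6 -> 1/6 = 1
~y = ~1/6 = 0
~y -> x = 0 -> 0 = 1
(~y -> x) -> y = 1 -> 1/6 = 1/6
((y & y) -> y) -> ((~y -> x) -> y) = 1 -> 1/6 = 1/6
((y -> x) -> (y & y)) -> (((y & y) -> y) -> ((~y -> x) -> y)) = 1 -> 1/6 = 1/6
This gives 1/6 ≠ 1.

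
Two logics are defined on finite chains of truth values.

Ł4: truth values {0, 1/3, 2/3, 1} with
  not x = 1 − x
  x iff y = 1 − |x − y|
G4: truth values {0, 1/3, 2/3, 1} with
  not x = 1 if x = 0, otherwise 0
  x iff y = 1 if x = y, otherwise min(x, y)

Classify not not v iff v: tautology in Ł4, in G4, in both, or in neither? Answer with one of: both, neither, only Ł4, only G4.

only Ł4

In Ł4: every assignment gives 1 — tautology.
In G4: at v = 1/3 the value is 1/3 — not a tautology.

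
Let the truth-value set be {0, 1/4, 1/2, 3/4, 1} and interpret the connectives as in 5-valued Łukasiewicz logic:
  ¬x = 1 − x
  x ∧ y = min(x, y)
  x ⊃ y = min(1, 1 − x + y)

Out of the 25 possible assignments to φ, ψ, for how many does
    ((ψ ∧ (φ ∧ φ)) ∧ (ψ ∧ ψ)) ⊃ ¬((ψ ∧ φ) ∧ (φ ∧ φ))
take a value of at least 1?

21

value 1: 21 assignments (counts)
value 1/2: 3 assignments
value 0: 1 assignment
So 21 of the 25 assignments meet the threshold.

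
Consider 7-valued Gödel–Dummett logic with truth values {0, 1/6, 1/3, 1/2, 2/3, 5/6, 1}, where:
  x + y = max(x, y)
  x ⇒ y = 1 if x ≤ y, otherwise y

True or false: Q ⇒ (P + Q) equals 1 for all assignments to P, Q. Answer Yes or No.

At P = 1/6, Q = 1/2, for instance:
P + Q = 1/6 + 1/2 = 1/2
Q ⇒ (P + Q) = 1/2 ⇒ 1/2 = 1
and checking the remaining 48 assignments likewise gives ≥ 1 in every case.

Yes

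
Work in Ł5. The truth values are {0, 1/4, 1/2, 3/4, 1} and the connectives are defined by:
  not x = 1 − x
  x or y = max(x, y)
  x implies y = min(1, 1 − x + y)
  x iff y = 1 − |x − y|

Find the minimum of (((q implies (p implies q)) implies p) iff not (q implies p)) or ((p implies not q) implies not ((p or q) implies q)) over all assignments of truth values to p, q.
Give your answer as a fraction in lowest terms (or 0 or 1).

0

Take p = 0, q = 1:
p implies q = 0 implies 1 = 1
q implies (p implies q) = 1 implies 1 = 1
(q implies (p implies q)) implies p = 1 implies 0 = 0
q implies p = 1 implies 0 = 0
not (q implies p) = not 0 = 1
((q implies (p implies q)) implies p) iff not (q implies p) = 0 iff 1 = 0
not q = not 1 = 0
p implies not q = 0 implies 0 = 1
p or q = 0 or 1 = 1
(p or q) implies q = 1 implies 1 = 1
not ((p or q) implies q) = not 1 = 0
(p implies not q) implies not ((p or q) implies q) = 1 implies 0 = 0
(((q implies (p implies q)) implies p) iff not (q implies p)) or ((p implies not q) implies not ((p or q) implies q)) = 0 or 0 = 0
No assignment yields a value below 0, so this is the minimum.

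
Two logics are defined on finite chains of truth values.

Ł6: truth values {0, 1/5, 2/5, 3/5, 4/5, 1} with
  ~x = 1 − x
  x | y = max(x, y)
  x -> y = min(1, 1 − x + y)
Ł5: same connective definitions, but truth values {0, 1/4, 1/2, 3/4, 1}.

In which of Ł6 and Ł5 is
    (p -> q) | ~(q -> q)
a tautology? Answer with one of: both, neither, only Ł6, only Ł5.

In Ł6: at p = 1/5, q = 0 the value is 4/5 — not a tautology.
In Ł5: at p = 1/4, q = 0 the value is 3/4 — not a tautology.

neither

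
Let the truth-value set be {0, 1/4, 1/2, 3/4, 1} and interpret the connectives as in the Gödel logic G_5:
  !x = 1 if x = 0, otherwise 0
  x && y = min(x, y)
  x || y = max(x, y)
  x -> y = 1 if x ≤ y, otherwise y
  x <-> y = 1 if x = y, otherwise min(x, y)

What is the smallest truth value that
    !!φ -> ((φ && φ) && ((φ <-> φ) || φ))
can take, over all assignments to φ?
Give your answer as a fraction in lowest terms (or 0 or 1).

1/4

Take φ = 1/4:
!φ = !1/4 = 0
!!φ = !0 = 1
φ && φ = 1/4 && 1/4 = 1/4
φ <-> φ = 1/4 <-> 1/4 = 1
(φ <-> φ) || φ = 1 || 1/4 = 1
(φ && φ) && ((φ <-> φ) || φ) = 1/4 && 1 = 1/4
!!φ -> ((φ && φ) && ((φ <-> φ) || φ)) = 1 -> 1/4 = 1/4
No assignment yields a value below 1/4, so this is the minimum.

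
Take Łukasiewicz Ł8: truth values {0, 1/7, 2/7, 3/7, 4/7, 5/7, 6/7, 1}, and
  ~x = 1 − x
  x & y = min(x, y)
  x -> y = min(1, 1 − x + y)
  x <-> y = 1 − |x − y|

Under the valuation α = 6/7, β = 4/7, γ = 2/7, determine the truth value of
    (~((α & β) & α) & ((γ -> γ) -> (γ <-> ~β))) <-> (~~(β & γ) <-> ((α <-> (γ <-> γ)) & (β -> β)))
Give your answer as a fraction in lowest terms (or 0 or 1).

1

α & β = 6/7 & 4/7 = 4/7
(α & β) & α = 4/7 & 6/7 = 4/7
~((α & β) & α) = ~4/7 = 3/7
γ -> γ = 2/7 -> 2/7 = 1
~β = ~4/7 = 3/7
γ <-> ~β = 2/7 <-> 3/7 = 6/7
(γ -> γ) -> (γ <-> ~β) = 1 -> 6/7 = 6/7
~((α & β) & α) & ((γ -> γ) -> (γ <-> ~β)) = 3/7 & 6/7 = 3/7
β & γ = 4/7 & 2/7 = 2/7
~(β & γ) = ~2/7 = 5/7
~~(β & γ) = ~5/7 = 2/7
γ <-> γ = 2/7 <-> 2/7 = 1
α <-> (γ <-> γ) = 6/7 <-> 1 = 6/7
β -> β = 4/7 -> 4/7 = 1
(α <-> (γ <-> γ)) & (β -> β) = 6/7 & 1 = 6/7
~~(β & γ) <-> ((α <-> (γ <-> γ)) & (β -> β)) = 2/7 <-> 6/7 = 3/7
(~((α & β) & α) & ((γ -> γ) -> (γ <-> ~β))) <-> (~~(β & γ) <-> ((α <-> (γ <-> γ)) & (β -> β))) = 3/7 <-> 3/7 = 1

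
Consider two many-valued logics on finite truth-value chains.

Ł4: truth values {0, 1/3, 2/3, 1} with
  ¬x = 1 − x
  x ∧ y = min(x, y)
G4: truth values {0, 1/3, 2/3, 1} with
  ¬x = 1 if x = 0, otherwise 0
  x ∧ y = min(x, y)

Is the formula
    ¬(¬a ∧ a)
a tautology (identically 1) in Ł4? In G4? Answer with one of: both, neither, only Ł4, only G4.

only G4

In Ł4: at a = 1/3 the value is 2/3 — not a tautology.
In G4: every assignment gives 1 — tautology.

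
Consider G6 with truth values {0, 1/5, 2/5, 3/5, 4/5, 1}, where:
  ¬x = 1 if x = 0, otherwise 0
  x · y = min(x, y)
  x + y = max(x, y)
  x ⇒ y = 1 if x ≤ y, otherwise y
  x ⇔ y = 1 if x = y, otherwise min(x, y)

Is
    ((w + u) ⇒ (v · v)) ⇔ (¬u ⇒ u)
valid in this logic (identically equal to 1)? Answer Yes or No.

No

Counterexample: take u = 0, v = 0, w = 0.
w + u = 0 + 0 = 0
v · v = 0 · 0 = 0
(w + u) ⇒ (v · v) = 0 ⇒ 0 = 1
¬u = ¬0 = 1
¬u ⇒ u = 1 ⇒ 0 = 0
((w + u) ⇒ (v · v)) ⇔ (¬u ⇒ u) = 1 ⇔ 0 = 0
This gives 0 ≠ 1.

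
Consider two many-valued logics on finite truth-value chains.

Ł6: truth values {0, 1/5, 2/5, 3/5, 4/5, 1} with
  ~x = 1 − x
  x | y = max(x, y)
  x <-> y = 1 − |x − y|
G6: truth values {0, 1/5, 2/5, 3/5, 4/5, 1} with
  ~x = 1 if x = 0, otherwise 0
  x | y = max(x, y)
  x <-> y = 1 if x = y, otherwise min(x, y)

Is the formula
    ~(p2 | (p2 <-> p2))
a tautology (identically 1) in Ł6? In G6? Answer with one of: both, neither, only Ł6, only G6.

In Ł6: at p2 = 0 the value is 0 — not a tautology.
In G6: at p2 = 0 the value is 0 — not a tautology.

neither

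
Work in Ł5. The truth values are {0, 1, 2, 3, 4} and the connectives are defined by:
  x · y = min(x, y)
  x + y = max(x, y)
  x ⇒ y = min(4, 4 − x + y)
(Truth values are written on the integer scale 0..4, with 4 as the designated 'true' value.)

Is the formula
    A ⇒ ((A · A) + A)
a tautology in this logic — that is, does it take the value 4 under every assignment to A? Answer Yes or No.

A = 0 ↦ 4
A = 1 ↦ 4
A = 2 ↦ 4
A = 3 ↦ 4
A = 4 ↦ 4
Every assignment gives a value ≥ 4.

Yes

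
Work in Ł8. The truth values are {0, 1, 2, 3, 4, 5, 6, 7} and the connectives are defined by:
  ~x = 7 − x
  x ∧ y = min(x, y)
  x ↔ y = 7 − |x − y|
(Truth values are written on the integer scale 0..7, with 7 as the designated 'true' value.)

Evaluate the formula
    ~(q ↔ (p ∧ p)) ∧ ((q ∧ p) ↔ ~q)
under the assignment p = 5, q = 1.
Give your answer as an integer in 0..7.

p ∧ p = 5 ∧ 5 = 5
q ↔ (p ∧ p) = 1 ↔ 5 = 3
~(q ↔ (p ∧ p)) = ~3 = 4
q ∧ p = 1 ∧ 5 = 1
~q = ~1 = 6
(q ∧ p) ↔ ~q = 1 ↔ 6 = 2
~(q ↔ (p ∧ p)) ∧ ((q ∧ p) ↔ ~q) = 4 ∧ 2 = 2

2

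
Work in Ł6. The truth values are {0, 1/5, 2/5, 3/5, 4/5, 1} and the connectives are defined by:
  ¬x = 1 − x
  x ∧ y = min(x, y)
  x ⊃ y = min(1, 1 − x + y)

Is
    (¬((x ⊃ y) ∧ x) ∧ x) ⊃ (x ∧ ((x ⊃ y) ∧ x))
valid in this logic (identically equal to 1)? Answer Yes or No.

No

Counterexample: take x = 3/5, y = 0.
x ⊃ y = 3/5 ⊃ 0 = 2/5
(x ⊃ y) ∧ x = 2/5 ∧ 3/5 = 2/5
¬((x ⊃ y) ∧ x) = ¬2/5 = 3/5
¬((x ⊃ y) ∧ x) ∧ x = 3/5 ∧ 3/5 = 3/5
x ⊃ y = 3/5 ⊃ 0 = 2/5
(x ⊃ y) ∧ x = 2/5 ∧ 3/5 = 2/5
x ∧ ((x ⊃ y) ∧ x) = 3/5 ∧ 2/5 = 2/5
(¬((x ⊃ y) ∧ x) ∧ x) ⊃ (x ∧ ((x ⊃ y) ∧ x)) = 3/5 ⊃ 2/5 = 4/5
This gives 4/5 ≠ 1.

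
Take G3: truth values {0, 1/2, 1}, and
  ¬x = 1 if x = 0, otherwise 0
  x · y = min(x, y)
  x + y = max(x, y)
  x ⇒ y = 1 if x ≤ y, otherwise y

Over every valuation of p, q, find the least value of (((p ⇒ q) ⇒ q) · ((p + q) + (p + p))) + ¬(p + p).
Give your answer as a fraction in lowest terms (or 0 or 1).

1/2

Take p = 1/2, q = 0:
p ⇒ q = 1/2 ⇒ 0 = 0
(p ⇒ q) ⇒ q = 0 ⇒ 0 = 1
p + q = 1/2 + 0 = 1/2
p + p = 1/2 + 1/2 = 1/2
(p + q) + (p + p) = 1/2 + 1/2 = 1/2
((p ⇒ q) ⇒ q) · ((p + q) + (p + p)) = 1 · 1/2 = 1/2
p + p = 1/2 + 1/2 = 1/2
¬(p + p) = ¬1/2 = 0
(((p ⇒ q) ⇒ q) · ((p + q) + (p + p))) + ¬(p + p) = 1/2 + 0 = 1/2
No assignment yields a value below 1/2, so this is the minimum.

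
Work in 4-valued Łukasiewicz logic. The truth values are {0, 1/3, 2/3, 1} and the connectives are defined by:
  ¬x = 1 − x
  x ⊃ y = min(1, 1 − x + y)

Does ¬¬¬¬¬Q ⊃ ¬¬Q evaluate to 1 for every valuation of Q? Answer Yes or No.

No

Counterexample: take Q = 0.
¬Q = ¬0 = 1
¬¬Q = ¬1 = 0
¬¬¬Q = ¬0 = 1
¬¬¬¬Q = ¬1 = 0
¬¬¬¬¬Q = ¬0 = 1
¬Q = ¬0 = 1
¬¬Q = ¬1 = 0
¬¬¬¬¬Q ⊃ ¬¬Q = 1 ⊃ 0 = 0
This gives 0 ≠ 1.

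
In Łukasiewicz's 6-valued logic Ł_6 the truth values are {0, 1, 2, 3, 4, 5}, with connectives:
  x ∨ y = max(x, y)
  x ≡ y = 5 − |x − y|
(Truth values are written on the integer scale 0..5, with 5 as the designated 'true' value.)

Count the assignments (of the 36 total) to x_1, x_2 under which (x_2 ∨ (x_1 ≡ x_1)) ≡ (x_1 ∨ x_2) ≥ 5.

11

value 5: 11 assignments (counts)
value 4: 9 assignments
value 3: 7 assignments
value 2: 5 assignments
value 1: 3 assignments
value 0: 1 assignment
So 11 of the 36 assignments meet the threshold.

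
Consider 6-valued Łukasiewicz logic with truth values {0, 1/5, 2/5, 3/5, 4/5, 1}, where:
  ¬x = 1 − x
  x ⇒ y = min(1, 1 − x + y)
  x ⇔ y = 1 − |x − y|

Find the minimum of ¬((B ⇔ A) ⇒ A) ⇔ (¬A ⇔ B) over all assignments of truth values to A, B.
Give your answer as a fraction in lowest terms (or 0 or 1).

Take A = 0, B = 0:
B ⇔ A = 0 ⇔ 0 = 1
(B ⇔ A) ⇒ A = 1 ⇒ 0 = 0
¬((B ⇔ A) ⇒ A) = ¬0 = 1
¬A = ¬0 = 1
¬A ⇔ B = 1 ⇔ 0 = 0
¬((B ⇔ A) ⇒ A) ⇔ (¬A ⇔ B) = 1 ⇔ 0 = 0
No assignment yields a value below 0, so this is the minimum.

0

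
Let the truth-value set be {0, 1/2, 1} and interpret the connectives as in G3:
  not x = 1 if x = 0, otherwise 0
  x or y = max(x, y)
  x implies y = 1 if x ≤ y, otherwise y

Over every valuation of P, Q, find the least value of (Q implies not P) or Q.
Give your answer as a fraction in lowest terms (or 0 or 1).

Take P = 1/2, Q = 1/2:
not P = not 1/2 = 0
Q implies not P = 1/2 implies 0 = 0
(Q implies not P) or Q = 0 or 1/2 = 1/2
No assignment yields a value below 1/2, so this is the minimum.

1/2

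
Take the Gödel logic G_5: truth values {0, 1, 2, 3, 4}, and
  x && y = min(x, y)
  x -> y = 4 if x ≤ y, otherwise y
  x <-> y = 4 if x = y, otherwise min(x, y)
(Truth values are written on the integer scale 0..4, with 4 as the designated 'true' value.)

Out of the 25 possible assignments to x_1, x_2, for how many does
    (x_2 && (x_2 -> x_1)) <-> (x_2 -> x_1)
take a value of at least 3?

value 4: 11 assignments (counts)
value 3: 2 assignments (counts)
value 2: 3 assignments
value 1: 4 assignments
value 0: 5 assignments
So 13 of the 25 assignments meet the threshold.

13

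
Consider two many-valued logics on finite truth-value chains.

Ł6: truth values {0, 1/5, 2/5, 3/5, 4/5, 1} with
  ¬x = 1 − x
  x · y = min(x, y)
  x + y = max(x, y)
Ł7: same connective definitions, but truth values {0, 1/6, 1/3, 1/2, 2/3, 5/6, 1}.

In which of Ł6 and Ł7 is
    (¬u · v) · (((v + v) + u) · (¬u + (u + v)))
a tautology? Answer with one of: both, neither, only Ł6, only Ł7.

neither

In Ł6: at u = 0, v = 0 the value is 0 — not a tautology.
In Ł7: at u = 0, v = 0 the value is 0 — not a tautology.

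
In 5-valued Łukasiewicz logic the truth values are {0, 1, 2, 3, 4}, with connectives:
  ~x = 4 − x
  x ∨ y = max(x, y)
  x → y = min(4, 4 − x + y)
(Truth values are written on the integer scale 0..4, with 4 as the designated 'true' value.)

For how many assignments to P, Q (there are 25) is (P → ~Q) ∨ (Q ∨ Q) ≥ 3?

24

value 4: 19 assignments (counts)
value 3: 5 assignments (counts)
value 2: 1 assignment
So 24 of the 25 assignments meet the threshold.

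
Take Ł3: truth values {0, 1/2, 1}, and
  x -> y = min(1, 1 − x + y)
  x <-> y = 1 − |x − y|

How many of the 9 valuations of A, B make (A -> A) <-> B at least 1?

A = 0, B = 0 ↦ 0  <
A = 0, B = 1/2 ↦ 1/2  <
A = 0, B = 1 ↦ 1  ≥
A = 1/2, B = 0 ↦ 0  <
A = 1/2, B = 1/2 ↦ 1/2  <
A = 1/2, B = 1 ↦ 1  ≥
A = 1, B = 0 ↦ 0  <
A = 1, B = 1/2 ↦ 1/2  <
A = 1, B = 1 ↦ 1  ≥
So 3 of the 9 assignments meet the threshold.

3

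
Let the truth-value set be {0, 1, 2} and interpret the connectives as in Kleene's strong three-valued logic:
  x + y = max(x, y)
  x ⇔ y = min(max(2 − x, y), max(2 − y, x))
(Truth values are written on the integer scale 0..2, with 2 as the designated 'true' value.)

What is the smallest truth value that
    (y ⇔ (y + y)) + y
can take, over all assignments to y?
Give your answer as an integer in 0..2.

Take y = 1:
y + y = 1 + 1 = 1
y ⇔ (y + y) = 1 ⇔ 1 = 1
(y ⇔ (y + y)) + y = 1 + 1 = 1
No assignment yields a value below 1, so this is the minimum.

1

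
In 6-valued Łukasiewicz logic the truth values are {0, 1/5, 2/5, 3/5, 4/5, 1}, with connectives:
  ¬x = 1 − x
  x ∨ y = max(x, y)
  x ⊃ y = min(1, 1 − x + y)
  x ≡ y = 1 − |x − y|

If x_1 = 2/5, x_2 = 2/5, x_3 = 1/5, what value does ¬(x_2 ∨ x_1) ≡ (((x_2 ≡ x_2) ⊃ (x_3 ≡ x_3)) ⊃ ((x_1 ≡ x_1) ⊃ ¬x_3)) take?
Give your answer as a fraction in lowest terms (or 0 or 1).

x_2 ∨ x_1 = 2/5 ∨ 2/5 = 2/5
¬(x_2 ∨ x_1) = ¬2/5 = 3/5
x_2 ≡ x_2 = 2/5 ≡ 2/5 = 1
x_3 ≡ x_3 = 1/5 ≡ 1/5 = 1
(x_2 ≡ x_2) ⊃ (x_3 ≡ x_3) = 1 ⊃ 1 = 1
x_1 ≡ x_1 = 2/5 ≡ 2/5 = 1
¬x_3 = ¬1/5 = 4/5
(x_1 ≡ x_1) ⊃ ¬x_3 = 1 ⊃ 4/5 = 4/5
((x_2 ≡ x_2) ⊃ (x_3 ≡ x_3)) ⊃ ((x_1 ≡ x_1) ⊃ ¬x_3) = 1 ⊃ 4/5 = 4/5
¬(x_2 ∨ x_1) ≡ (((x_2 ≡ x_2) ⊃ (x_3 ≡ x_3)) ⊃ ((x_1 ≡ x_1) ⊃ ¬x_3)) = 3/5 ≡ 4/5 = 4/5

4/5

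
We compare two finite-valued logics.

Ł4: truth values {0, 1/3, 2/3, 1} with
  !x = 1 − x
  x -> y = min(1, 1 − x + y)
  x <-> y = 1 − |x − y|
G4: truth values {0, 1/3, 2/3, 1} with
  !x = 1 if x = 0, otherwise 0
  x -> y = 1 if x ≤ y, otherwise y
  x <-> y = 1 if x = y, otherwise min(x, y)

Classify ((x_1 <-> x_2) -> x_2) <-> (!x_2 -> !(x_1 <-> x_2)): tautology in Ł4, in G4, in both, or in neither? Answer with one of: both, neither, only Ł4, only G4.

In Ł4: every assignment gives 1 — tautology.
In G4: at x_1 = 1/3, x_2 = 1/3 the value is 1/3 — not a tautology.

only Ł4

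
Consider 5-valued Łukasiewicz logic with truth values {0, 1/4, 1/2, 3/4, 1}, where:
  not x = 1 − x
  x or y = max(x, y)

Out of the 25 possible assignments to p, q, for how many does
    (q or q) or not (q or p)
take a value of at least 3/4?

value 1: 6 assignments (counts)
value 3/4: 8 assignments (counts)
value 1/2: 7 assignments
value 1/4: 3 assignments
value 0: 1 assignment
So 14 of the 25 assignments meet the threshold.

14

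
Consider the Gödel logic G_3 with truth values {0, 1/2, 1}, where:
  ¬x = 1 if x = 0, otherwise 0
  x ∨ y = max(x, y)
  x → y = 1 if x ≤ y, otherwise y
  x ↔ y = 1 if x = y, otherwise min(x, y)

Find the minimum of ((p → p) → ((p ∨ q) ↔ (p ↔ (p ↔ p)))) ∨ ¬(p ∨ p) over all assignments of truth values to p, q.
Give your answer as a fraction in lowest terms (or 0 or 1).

1/2

Take p = 1/2, q = 1:
p → p = 1/2 → 1/2 = 1
p ∨ q = 1/2 ∨ 1 = 1
p ↔ p = 1/2 ↔ 1/2 = 1
p ↔ (p ↔ p) = 1/2 ↔ 1 = 1/2
(p ∨ q) ↔ (p ↔ (p ↔ p)) = 1 ↔ 1/2 = 1/2
(p → p) → ((p ∨ q) ↔ (p ↔ (p ↔ p))) = 1 → 1/2 = 1/2
p ∨ p = 1/2 ∨ 1/2 = 1/2
¬(p ∨ p) = ¬1/2 = 0
((p → p) → ((p ∨ q) ↔ (p ↔ (p ↔ p)))) ∨ ¬(p ∨ p) = 1/2 ∨ 0 = 1/2
No assignment yields a value below 1/2, so this is the minimum.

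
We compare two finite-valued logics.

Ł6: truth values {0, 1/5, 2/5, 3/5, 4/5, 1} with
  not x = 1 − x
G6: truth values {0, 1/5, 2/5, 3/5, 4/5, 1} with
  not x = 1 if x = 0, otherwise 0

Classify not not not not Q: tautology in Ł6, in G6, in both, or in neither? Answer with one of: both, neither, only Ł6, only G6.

neither

In Ł6: at Q = 0 the value is 0 — not a tautology.
In G6: at Q = 0 the value is 0 — not a tautology.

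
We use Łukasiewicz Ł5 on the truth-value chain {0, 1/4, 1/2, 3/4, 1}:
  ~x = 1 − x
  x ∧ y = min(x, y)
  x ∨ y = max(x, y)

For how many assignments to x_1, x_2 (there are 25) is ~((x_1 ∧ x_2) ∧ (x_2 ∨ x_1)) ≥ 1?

value 1: 9 assignments (counts)
value 3/4: 7 assignments
value 1/2: 5 assignments
value 1/4: 3 assignments
value 0: 1 assignment
So 9 of the 25 assignments meet the threshold.

9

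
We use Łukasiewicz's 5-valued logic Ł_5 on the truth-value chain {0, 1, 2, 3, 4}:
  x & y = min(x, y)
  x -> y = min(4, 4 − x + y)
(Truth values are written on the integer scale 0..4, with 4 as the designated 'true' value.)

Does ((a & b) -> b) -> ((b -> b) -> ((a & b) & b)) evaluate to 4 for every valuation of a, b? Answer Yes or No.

No

Counterexample: take a = 0, b = 0.
a & b = 0 & 0 = 0
(a & b) -> b = 0 -> 0 = 4
b -> b = 0 -> 0 = 4
a & b = 0 & 0 = 0
(a & b) & b = 0 & 0 = 0
(b -> b) -> ((a & b) & b) = 4 -> 0 = 0
((a & b) -> b) -> ((b -> b) -> ((a & b) & b)) = 4 -> 0 = 0
This gives 0 ≠ 4.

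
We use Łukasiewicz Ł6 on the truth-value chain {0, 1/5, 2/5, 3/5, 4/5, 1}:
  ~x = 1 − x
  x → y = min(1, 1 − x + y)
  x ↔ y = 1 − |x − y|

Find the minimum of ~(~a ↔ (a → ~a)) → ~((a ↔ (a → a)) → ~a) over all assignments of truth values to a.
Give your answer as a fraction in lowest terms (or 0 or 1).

3/5

Take a = 2/5:
~a = ~2/5 = 3/5
~a = ~2/5 = 3/5
a → ~a = 2/5 → 3/5 = 1
~a ↔ (a → ~a) = 3/5 ↔ 1 = 3/5
~(~a ↔ (a → ~a)) = ~3/5 = 2/5
a → a = 2/5 → 2/5 = 1
a ↔ (a → a) = 2/5 ↔ 1 = 2/5
~a = ~2/5 = 3/5
(a ↔ (a → a)) → ~a = 2/5 → 3/5 = 1
~((a ↔ (a → a)) → ~a) = ~1 = 0
~(~a ↔ (a → ~a)) → ~((a ↔ (a → a)) → ~a) = 2/5 → 0 = 3/5
No assignment yields a value below 3/5, so this is the minimum.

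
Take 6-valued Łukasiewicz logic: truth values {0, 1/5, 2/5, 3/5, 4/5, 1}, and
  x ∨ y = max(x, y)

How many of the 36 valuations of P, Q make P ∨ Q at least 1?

11

value 1: 11 assignments (counts)
value 4/5: 9 assignments
value 3/5: 7 assignments
value 2/5: 5 assignments
value 1/5: 3 assignments
value 0: 1 assignment
So 11 of the 36 assignments meet the threshold.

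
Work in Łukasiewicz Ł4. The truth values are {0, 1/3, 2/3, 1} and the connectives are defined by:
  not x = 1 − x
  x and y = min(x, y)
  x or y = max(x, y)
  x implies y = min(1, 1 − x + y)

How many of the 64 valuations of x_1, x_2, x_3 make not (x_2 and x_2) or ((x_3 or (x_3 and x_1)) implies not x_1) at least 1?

value 1: 46 assignments (counts)
value 2/3: 12 assignments
value 1/3: 5 assignments
value 0: 1 assignment
So 46 of the 64 assignments meet the threshold.

46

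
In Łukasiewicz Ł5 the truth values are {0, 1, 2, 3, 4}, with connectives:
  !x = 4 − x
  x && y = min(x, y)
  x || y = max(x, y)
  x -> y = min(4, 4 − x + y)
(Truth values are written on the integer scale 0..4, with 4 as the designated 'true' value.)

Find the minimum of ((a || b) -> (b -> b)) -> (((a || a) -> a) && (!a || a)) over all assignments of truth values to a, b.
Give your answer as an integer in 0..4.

2

Take a = 2, b = 0:
a || b = 2 || 0 = 2
b -> b = 0 -> 0 = 4
(a || b) -> (b -> b) = 2 -> 4 = 4
a || a = 2 || 2 = 2
(a || a) -> a = 2 -> 2 = 4
!a = !2 = 2
!a || a = 2 || 2 = 2
((a || a) -> a) && (!a || a) = 4 && 2 = 2
((a || b) -> (b -> b)) -> (((a || a) -> a) && (!a || a)) = 4 -> 2 = 2
No assignment yields a value below 2, so this is the minimum.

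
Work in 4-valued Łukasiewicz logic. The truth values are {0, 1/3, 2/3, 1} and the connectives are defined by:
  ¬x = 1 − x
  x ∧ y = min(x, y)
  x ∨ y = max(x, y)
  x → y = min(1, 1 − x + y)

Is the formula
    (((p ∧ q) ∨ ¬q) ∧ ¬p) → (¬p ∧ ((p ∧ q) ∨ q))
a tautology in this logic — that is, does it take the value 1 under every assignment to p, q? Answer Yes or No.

No

Counterexample: take p = 0, q = 0.
p ∧ q = 0 ∧ 0 = 0
¬q = ¬0 = 1
(p ∧ q) ∨ ¬q = 0 ∨ 1 = 1
¬p = ¬0 = 1
((p ∧ q) ∨ ¬q) ∧ ¬p = 1 ∧ 1 = 1
¬p = ¬0 = 1
p ∧ q = 0 ∧ 0 = 0
(p ∧ q) ∨ q = 0 ∨ 0 = 0
¬p ∧ ((p ∧ q) ∨ q) = 1 ∧ 0 = 0
(((p ∧ q) ∨ ¬q) ∧ ¬p) → (¬p ∧ ((p ∧ q) ∨ q)) = 1 → 0 = 0
This gives 0 ≠ 1.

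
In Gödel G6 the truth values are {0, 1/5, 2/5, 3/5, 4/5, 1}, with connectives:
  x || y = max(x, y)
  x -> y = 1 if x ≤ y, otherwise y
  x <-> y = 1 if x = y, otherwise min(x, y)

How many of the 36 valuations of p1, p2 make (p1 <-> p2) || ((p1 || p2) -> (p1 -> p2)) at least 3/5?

24

value 1: 21 assignments (counts)
value 4/5: 1 assignment (counts)
value 3/5: 2 assignments (counts)
value 2/5: 3 assignments
value 1/5: 4 assignments
value 0: 5 assignments
So 24 of the 36 assignments meet the threshold.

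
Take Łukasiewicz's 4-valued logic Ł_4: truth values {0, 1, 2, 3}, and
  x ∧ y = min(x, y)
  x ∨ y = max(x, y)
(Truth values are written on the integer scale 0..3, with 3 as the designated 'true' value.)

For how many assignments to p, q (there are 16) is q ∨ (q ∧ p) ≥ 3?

4

p = 0, q = 0 ↦ 0  <
p = 0, q = 1 ↦ 1  <
p = 0, q = 2 ↦ 2  <
p = 0, q = 3 ↦ 3  ≥
p = 1, q = 0 ↦ 0  <
p = 1, q = 1 ↦ 1  <
p = 1, q = 2 ↦ 2  <
p = 1, q = 3 ↦ 3  ≥
p = 2, q = 0 ↦ 0  <
p = 2, q = 1 ↦ 1  <
p = 2, q = 2 ↦ 2  <
p = 2, q = 3 ↦ 3  ≥
p = 3, q = 0 ↦ 0  <
p = 3, q = 1 ↦ 1  <
p = 3, q = 2 ↦ 2  <
p = 3, q = 3 ↦ 3  ≥
So 4 of the 16 assignments meet the threshold.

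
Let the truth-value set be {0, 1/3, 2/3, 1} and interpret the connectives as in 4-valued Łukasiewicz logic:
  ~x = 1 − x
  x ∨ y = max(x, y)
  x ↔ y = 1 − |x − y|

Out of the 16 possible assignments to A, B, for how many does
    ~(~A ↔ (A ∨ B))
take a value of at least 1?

5

A = 0, B = 0 ↦ 1  ≥
A = 0, B = 1/3 ↦ 2/3  <
A = 0, B = 2/3 ↦ 1/3  <
A = 0, B = 1 ↦ 0  <
A = 1/3, B = 0 ↦ 1/3  <
A = 1/3, B = 1/3 ↦ 1/3  <
A = 1/3, B = 2/3 ↦ 0  <
A = 1/3, B = 1 ↦ 1/3  <
A = 2/3, B = 0 ↦ 1/3  <
A = 2/3, B = 1/3 ↦ 1/3  <
A = 2/3, B = 2/3 ↦ 1/3  <
A = 2/3, B = 1 ↦ 2/3  <
A = 1, B = 0 ↦ 1  ≥
A = 1, B = 1/3 ↦ 1  ≥
A = 1, B = 2/3 ↦ 1  ≥
A = 1, B = 1 ↦ 1  ≥
So 5 of the 16 assignments meet the threshold.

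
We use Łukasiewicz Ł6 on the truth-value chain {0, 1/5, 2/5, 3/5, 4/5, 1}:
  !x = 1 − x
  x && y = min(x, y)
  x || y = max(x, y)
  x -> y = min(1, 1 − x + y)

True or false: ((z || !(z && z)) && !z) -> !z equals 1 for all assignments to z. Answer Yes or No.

Yes

z = 0 ↦ 1
z = 1/5 ↦ 1
z = 2/5 ↦ 1
z = 3/5 ↦ 1
z = 4/5 ↦ 1
z = 1 ↦ 1
Every assignment gives a value ≥ 1.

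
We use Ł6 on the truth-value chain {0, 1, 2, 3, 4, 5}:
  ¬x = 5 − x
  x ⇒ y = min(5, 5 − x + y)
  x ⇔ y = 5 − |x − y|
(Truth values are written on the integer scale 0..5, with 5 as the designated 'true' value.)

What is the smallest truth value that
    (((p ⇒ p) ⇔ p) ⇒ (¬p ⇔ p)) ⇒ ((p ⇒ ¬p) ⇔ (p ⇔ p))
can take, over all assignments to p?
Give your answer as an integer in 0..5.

4

Take p = 3:
p ⇒ p = 3 ⇒ 3 = 5
(p ⇒ p) ⇔ p = 5 ⇔ 3 = 3
¬p = ¬3 = 2
¬p ⇔ p = 2 ⇔ 3 = 4
((p ⇒ p) ⇔ p) ⇒ (¬p ⇔ p) = 3 ⇒ 4 = 5
¬p = ¬3 = 2
p ⇒ ¬p = 3 ⇒ 2 = 4
p ⇔ p = 3 ⇔ 3 = 5
(p ⇒ ¬p) ⇔ (p ⇔ p) = 4 ⇔ 5 = 4
(((p ⇒ p) ⇔ p) ⇒ (¬p ⇔ p)) ⇒ ((p ⇒ ¬p) ⇔ (p ⇔ p)) = 5 ⇒ 4 = 4
No assignment yields a value below 4, so this is the minimum.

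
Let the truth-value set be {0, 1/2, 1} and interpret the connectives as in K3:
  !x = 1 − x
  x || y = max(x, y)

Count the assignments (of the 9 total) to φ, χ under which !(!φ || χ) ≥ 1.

1

φ = 0, χ = 0 ↦ 0  <
φ = 0, χ = 1/2 ↦ 0  <
φ = 0, χ = 1 ↦ 0  <
φ = 1/2, χ = 0 ↦ 1/2  <
φ = 1/2, χ = 1/2 ↦ 1/2  <
φ = 1/2, χ = 1 ↦ 0  <
φ = 1, χ = 0 ↦ 1  ≥
φ = 1, χ = 1/2 ↦ 1/2  <
φ = 1, χ = 1 ↦ 0  <
So 1 of the 9 assignments meets the threshold.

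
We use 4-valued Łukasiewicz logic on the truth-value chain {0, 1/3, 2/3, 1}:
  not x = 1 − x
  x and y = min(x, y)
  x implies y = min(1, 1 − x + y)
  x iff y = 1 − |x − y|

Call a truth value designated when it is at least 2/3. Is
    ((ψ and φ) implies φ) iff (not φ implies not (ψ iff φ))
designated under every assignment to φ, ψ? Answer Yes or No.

No

Counterexample: take φ = 0, ψ = 0.
ψ and φ = 0 and 0 = 0
(ψ and φ) implies φ = 0 implies 0 = 1
not φ = not 0 = 1
ψ iff φ = 0 iff 0 = 1
not (ψ iff φ) = not 1 = 0
not φ implies not (ψ iff φ) = 1 implies 0 = 0
((ψ and φ) implies φ) iff (not φ implies not (ψ iff φ)) = 1 iff 0 = 0
This gives 0, which is below 2/3.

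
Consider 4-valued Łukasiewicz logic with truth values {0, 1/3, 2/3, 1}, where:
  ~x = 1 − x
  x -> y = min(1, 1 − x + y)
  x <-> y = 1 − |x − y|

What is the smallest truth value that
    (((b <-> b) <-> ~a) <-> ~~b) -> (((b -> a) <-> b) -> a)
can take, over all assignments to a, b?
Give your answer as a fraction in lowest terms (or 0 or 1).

Take a = 1/3, b = 2/3:
b <-> b = 2/3 <-> 2/3 = 1
~a = ~1/3 = 2/3
(b <-> b) <-> ~a = 1 <-> 2/3 = 2/3
~b = ~2/3 = 1/3
~~b = ~1/3 = 2/3
((b <-> b) <-> ~a) <-> ~~b = 2/3 <-> 2/3 = 1
b -> a = 2/3 -> 1/3 = 2/3
(b -> a) <-> b = 2/3 <-> 2/3 = 1
((b -> a) <-> b) -> a = 1 -> 1/3 = 1/3
(((b <-> b) <-> ~a) <-> ~~b) -> (((b -> a) <-> b) -> a) = 1 -> 1/3 = 1/3
No assignment yields a value below 1/3, so this is the minimum.

1/3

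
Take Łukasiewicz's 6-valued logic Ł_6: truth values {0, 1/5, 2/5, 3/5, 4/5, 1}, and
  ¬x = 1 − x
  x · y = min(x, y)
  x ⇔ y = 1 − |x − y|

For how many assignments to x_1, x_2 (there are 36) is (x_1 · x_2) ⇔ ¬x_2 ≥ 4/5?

value 1: 3 assignments (counts)
value 4/5: 11 assignments (counts)
value 3/5: 4 assignments
value 2/5: 9 assignments
value 1/5: 2 assignments
value 0: 7 assignments
So 14 of the 36 assignments meet the threshold.

14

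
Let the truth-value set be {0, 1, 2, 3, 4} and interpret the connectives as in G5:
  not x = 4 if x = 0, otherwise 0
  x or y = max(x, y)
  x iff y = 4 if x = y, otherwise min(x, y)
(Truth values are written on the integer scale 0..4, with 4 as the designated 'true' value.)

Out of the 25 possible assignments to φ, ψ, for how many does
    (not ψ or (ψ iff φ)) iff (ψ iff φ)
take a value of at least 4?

21

value 4: 21 assignments (counts)
value 0: 4 assignments
So 21 of the 25 assignments meet the threshold.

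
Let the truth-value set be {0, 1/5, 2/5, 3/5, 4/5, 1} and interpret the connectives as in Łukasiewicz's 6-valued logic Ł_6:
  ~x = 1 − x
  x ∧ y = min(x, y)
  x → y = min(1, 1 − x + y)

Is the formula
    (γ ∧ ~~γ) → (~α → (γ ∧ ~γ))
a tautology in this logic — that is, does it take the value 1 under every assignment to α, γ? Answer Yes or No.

Counterexample: take α = 0, γ = 3/5.
~γ = ~3/5 = 2/5
~~γ = ~2/5 = 3/5
γ ∧ ~~γ = 3/5 ∧ 3/5 = 3/5
~α = ~0 = 1
~γ = ~3/5 = 2/5
γ ∧ ~γ = 3/5 ∧ 2/5 = 2/5
~α → (γ ∧ ~γ) = 1 → 2/5 = 2/5
(γ ∧ ~~γ) → (~α → (γ ∧ ~γ)) = 3/5 → 2/5 = 4/5
This gives 4/5 ≠ 1.

No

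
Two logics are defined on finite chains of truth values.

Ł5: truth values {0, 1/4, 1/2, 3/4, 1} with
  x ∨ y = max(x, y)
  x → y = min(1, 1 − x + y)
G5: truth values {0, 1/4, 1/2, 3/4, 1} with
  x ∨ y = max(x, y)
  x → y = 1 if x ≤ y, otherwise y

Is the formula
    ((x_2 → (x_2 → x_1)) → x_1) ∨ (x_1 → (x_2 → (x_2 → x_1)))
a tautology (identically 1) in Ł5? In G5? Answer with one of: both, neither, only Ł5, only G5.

In Ł5: every assignment gives 1 — tautology.
In G5: every assignment gives 1 — tautology.

both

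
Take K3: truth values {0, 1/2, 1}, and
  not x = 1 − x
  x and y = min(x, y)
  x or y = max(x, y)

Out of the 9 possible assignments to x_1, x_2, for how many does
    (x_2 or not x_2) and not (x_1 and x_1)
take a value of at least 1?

x_1 = 0, x_2 = 0 ↦ 1  ≥
x_1 = 0, x_2 = 1/2 ↦ 1/2  <
x_1 = 0, x_2 = 1 ↦ 1  ≥
x_1 = 1/2, x_2 = 0 ↦ 1/2  <
x_1 = 1/2, x_2 = 1/2 ↦ 1/2  <
x_1 = 1/2, x_2 = 1 ↦ 1/2  <
x_1 = 1, x_2 = 0 ↦ 0  <
x_1 = 1, x_2 = 1/2 ↦ 0  <
x_1 = 1, x_2 = 1 ↦ 0  <
So 2 of the 9 assignments meet the threshold.

2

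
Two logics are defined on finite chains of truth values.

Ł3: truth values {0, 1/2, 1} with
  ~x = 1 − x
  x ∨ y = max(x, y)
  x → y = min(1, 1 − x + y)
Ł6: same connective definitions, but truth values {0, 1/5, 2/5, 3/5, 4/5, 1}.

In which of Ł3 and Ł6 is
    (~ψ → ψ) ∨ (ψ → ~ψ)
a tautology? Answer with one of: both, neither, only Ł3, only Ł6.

both

In Ł3: every assignment gives 1 — tautology.
In Ł6: every assignment gives 1 — tautology.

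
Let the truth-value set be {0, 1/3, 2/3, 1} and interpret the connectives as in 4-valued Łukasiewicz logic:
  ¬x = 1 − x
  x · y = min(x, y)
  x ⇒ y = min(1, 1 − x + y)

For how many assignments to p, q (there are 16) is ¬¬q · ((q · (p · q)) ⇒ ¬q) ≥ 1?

1

p = 0, q = 0 ↦ 0  <
p = 0, q = 1/3 ↦ 1/3  <
p = 0, q = 2/3 ↦ 2/3  <
p = 0, q = 1 ↦ 1  ≥
p = 1/3, q = 0 ↦ 0  <
p = 1/3, q = 1/3 ↦ 1/3  <
p = 1/3, q = 2/3 ↦ 2/3  <
p = 1/3, q = 1 ↦ 2/3  <
p = 2/3, q = 0 ↦ 0  <
p = 2/3, q = 1/3 ↦ 1/3  <
p = 2/3, q = 2/3 ↦ 2/3  <
p = 2/3, q = 1 ↦ 1/3  <
p = 1, q = 0 ↦ 0  <
p = 1, q = 1/3 ↦ 1/3  <
p = 1, q = 2/3 ↦ 2/3  <
p = 1, q = 1 ↦ 0  <
So 1 of the 16 assignments meets the threshold.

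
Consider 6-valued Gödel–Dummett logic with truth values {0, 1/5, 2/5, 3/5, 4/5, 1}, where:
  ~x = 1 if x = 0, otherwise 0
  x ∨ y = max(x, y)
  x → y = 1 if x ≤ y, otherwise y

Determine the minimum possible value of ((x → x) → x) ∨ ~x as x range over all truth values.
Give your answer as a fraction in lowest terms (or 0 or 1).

Take x = 1/5:
x → x = 1/5 → 1/5 = 1
(x → x) → x = 1 → 1/5 = 1/5
~x = ~1/5 = 0
((x → x) → x) ∨ ~x = 1/5 ∨ 0 = 1/5
No assignment yields a value below 1/5, so this is the minimum.

1/5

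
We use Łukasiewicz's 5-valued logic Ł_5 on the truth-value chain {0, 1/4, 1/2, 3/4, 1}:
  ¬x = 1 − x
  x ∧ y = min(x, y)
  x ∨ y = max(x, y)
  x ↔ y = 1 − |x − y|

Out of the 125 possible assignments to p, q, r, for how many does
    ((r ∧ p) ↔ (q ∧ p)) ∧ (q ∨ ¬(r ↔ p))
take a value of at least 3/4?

55

value 1: 20 assignments (counts)
value 3/4: 35 assignments (counts)
value 1/2: 39 assignments
value 1/4: 25 assignments
value 0: 6 assignments
So 55 of the 125 assignments meet the threshold.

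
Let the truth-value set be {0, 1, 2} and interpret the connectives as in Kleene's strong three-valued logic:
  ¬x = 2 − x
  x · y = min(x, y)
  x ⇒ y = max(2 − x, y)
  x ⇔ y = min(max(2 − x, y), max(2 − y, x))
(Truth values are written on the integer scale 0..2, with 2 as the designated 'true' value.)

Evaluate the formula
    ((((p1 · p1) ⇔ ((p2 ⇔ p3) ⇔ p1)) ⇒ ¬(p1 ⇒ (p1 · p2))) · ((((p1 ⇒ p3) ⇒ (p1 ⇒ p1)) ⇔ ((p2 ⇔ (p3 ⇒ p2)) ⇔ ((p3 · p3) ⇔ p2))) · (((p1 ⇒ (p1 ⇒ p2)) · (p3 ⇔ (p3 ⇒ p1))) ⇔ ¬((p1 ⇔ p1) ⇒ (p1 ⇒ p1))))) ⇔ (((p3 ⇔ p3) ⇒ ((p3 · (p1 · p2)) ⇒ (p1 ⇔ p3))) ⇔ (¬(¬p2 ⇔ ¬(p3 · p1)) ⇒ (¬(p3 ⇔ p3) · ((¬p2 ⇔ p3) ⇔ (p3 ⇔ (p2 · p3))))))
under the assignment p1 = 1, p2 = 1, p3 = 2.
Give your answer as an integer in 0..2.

1

p1 · p1 = 1 · 1 = 1
p2 ⇔ p3 = 1 ⇔ 2 = 1
(p2 ⇔ p3) ⇔ p1 = 1 ⇔ 1 = 1
(p1 · p1) ⇔ ((p2 ⇔ p3) ⇔ p1) = 1 ⇔ 1 = 1
p1 · p2 = 1 · 1 = 1
p1 ⇒ (p1 · p2) = 1 ⇒ 1 = 1
¬(p1 ⇒ (p1 · p2)) = ¬1 = 1
((p1 · p1) ⇔ ((p2 ⇔ p3) ⇔ p1)) ⇒ ¬(p1 ⇒ (p1 · p2)) = 1 ⇒ 1 = 1
p1 ⇒ p3 = 1 ⇒ 2 = 2
p1 ⇒ p1 = 1 ⇒ 1 = 1
(p1 ⇒ p3) ⇒ (p1 ⇒ p1) = 2 ⇒ 1 = 1
p3 ⇒ p2 = 2 ⇒ 1 = 1
p2 ⇔ (p3 ⇒ p2) = 1 ⇔ 1 = 1
p3 · p3 = 2 · 2 = 2
(p3 · p3) ⇔ p2 = 2 ⇔ 1 = 1
(p2 ⇔ (p3 ⇒ p2)) ⇔ ((p3 · p3) ⇔ p2) = 1 ⇔ 1 = 1
((p1 ⇒ p3) ⇒ (p1 ⇒ p1)) ⇔ ((p2 ⇔ (p3 ⇒ p2)) ⇔ ((p3 · p3) ⇔ p2)) = 1 ⇔ 1 = 1
p1 ⇒ p2 = 1 ⇒ 1 = 1
p1 ⇒ (p1 ⇒ p2) = 1 ⇒ 1 = 1
p3 ⇒ p1 = 2 ⇒ 1 = 1
p3 ⇔ (p3 ⇒ p1) = 2 ⇔ 1 = 1
(p1 ⇒ (p1 ⇒ p2)) · (p3 ⇔ (p3 ⇒ p1)) = 1 · 1 = 1
p1 ⇔ p1 = 1 ⇔ 1 = 1
p1 ⇒ p1 = 1 ⇒ 1 = 1
(p1 ⇔ p1) ⇒ (p1 ⇒ p1) = 1 ⇒ 1 = 1
¬((p1 ⇔ p1) ⇒ (p1 ⇒ p1)) = ¬1 = 1
((p1 ⇒ (p1 ⇒ p2)) · (p3 ⇔ (p3 ⇒ p1))) ⇔ ¬((p1 ⇔ p1) ⇒ (p1 ⇒ p1)) = 1 ⇔ 1 = 1
(((p1 ⇒ p3) ⇒ (p1 ⇒ p1)) ⇔ ((p2 ⇔ (p3 ⇒ p2)) ⇔ ((p3 · p3) ⇔ p2))) · (((p1 ⇒ (p1 ⇒ p2)) · (p3 ⇔ (p3 ⇒ p1))) ⇔ ¬((p1 ⇔ p1) ⇒ (p1 ⇒ p1))) = 1 · 1 = 1
(((p1 · p1) ⇔ ((p2 ⇔ p3) ⇔ p1)) ⇒ ¬(p1 ⇒ (p1 · p2))) · ((((p1 ⇒ p3) ⇒ (p1 ⇒ p1)) ⇔ ((p2 ⇔ (p3 ⇒ p2)) ⇔ ((p3 · p3) ⇔ p2))) · (((p1 ⇒ (p1 ⇒ p2)) · (p3 ⇔ (p3 ⇒ p1))) ⇔ ¬((p1 ⇔ p1) ⇒ (p1 ⇒ p1)))) = 1 · 1 = 1
p3 ⇔ p3 = 2 ⇔ 2 = 2
p1 · p2 = 1 · 1 = 1
p3 · (p1 · p2) = 2 · 1 = 1
p1 ⇔ p3 = 1 ⇔ 2 = 1
(p3 · (p1 · p2)) ⇒ (p1 ⇔ p3) = 1 ⇒ 1 = 1
(p3 ⇔ p3) ⇒ ((p3 · (p1 · p2)) ⇒ (p1 ⇔ p3)) = 2 ⇒ 1 = 1
¬p2 = ¬1 = 1
p3 · p1 = 2 · 1 = 1
¬(p3 · p1) = ¬1 = 1
¬p2 ⇔ ¬(p3 · p1) = 1 ⇔ 1 = 1
¬(¬p2 ⇔ ¬(p3 · p1)) = ¬1 = 1
p3 ⇔ p3 = 2 ⇔ 2 = 2
¬(p3 ⇔ p3) = ¬2 = 0
¬p2 = ¬1 = 1
¬p2 ⇔ p3 = 1 ⇔ 2 = 1
p2 · p3 = 1 · 2 = 1
p3 ⇔ (p2 · p3) = 2 ⇔ 1 = 1
(¬p2 ⇔ p3) ⇔ (p3 ⇔ (p2 · p3)) = 1 ⇔ 1 = 1
¬(p3 ⇔ p3) · ((¬p2 ⇔ p3) ⇔ (p3 ⇔ (p2 · p3))) = 0 · 1 = 0
¬(¬p2 ⇔ ¬(p3 · p1)) ⇒ (¬(p3 ⇔ p3) · ((¬p2 ⇔ p3) ⇔ (p3 ⇔ (p2 · p3)))) = 1 ⇒ 0 = 1
((p3 ⇔ p3) ⇒ ((p3 · (p1 · p2)) ⇒ (p1 ⇔ p3))) ⇔ (¬(¬p2 ⇔ ¬(p3 · p1)) ⇒ (¬(p3 ⇔ p3) · ((¬p2 ⇔ p3) ⇔ (p3 ⇔ (p2 · p3))))) = 1 ⇔ 1 = 1
((((p1 · p1) ⇔ ((p2 ⇔ p3) ⇔ p1)) ⇒ ¬(p1 ⇒ (p1 · p2))) · ((((p1 ⇒ p3) ⇒ (p1 ⇒ p1)) ⇔ ((p2 ⇔ (p3 ⇒ p2)) ⇔ ((p3 · p3) ⇔ p2))) · (((p1 ⇒ (p1 ⇒ p2)) · (p3 ⇔ (p3 ⇒ p1))) ⇔ ¬((p1 ⇔ p1) ⇒ (p1 ⇒ p1))))) ⇔ (((p3 ⇔ p3) ⇒ ((p3 · (p1 · p2)) ⇒ (p1 ⇔ p3))) ⇔ (¬(¬p2 ⇔ ¬(p3 · p1)) ⇒ (¬(p3 ⇔ p3) · ((¬p2 ⇔ p3) ⇔ (p3 ⇔ (p2 · p3)))))) = 1 ⇔ 1 = 1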